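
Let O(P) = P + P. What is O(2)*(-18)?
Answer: -72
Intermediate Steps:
O(P) = 2*P
O(2)*(-18) = (2*2)*(-18) = 4*(-18) = -72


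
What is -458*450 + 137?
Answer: -205963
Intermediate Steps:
-458*450 + 137 = -206100 + 137 = -205963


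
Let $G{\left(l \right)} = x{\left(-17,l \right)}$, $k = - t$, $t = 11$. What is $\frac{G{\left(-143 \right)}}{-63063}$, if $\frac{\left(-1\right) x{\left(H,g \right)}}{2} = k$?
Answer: $- \frac{2}{5733} \approx -0.00034886$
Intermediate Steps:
$k = -11$ ($k = \left(-1\right) 11 = -11$)
$x{\left(H,g \right)} = 22$ ($x{\left(H,g \right)} = \left(-2\right) \left(-11\right) = 22$)
$G{\left(l \right)} = 22$
$\frac{G{\left(-143 \right)}}{-63063} = \frac{22}{-63063} = 22 \left(- \frac{1}{63063}\right) = - \frac{2}{5733}$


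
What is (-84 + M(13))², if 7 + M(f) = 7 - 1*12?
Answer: 9216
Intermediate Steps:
M(f) = -12 (M(f) = -7 + (7 - 1*12) = -7 + (7 - 12) = -7 - 5 = -12)
(-84 + M(13))² = (-84 - 12)² = (-96)² = 9216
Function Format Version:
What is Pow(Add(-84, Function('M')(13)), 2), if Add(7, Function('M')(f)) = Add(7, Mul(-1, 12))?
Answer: 9216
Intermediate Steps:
Function('M')(f) = -12 (Function('M')(f) = Add(-7, Add(7, Mul(-1, 12))) = Add(-7, Add(7, -12)) = Add(-7, -5) = -12)
Pow(Add(-84, Function('M')(13)), 2) = Pow(Add(-84, -12), 2) = Pow(-96, 2) = 9216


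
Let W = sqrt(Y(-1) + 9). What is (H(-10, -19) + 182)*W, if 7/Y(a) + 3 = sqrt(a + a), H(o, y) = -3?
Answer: 179*sqrt((20 - 9*I*sqrt(2))/(3 - I*sqrt(2))) ≈ 477.61 - 30.187*I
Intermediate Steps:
Y(a) = 7/(-3 + sqrt(2)*sqrt(a)) (Y(a) = 7/(-3 + sqrt(a + a)) = 7/(-3 + sqrt(2*a)) = 7/(-3 + sqrt(2)*sqrt(a)))
W = sqrt(9 + 7/(-3 + I*sqrt(2))) (W = sqrt(7/(-3 + sqrt(2)*sqrt(-1)) + 9) = sqrt(7/(-3 + sqrt(2)*I) + 9) = sqrt(7/(-3 + I*sqrt(2)) + 9) = sqrt(9 + 7/(-3 + I*sqrt(2))) ≈ 2.6682 - 0.16864*I)
(H(-10, -19) + 182)*W = (-3 + 182)*sqrt((20 - 9*I*sqrt(2))/(3 - I*sqrt(2))) = 179*sqrt((20 - 9*I*sqrt(2))/(3 - I*sqrt(2)))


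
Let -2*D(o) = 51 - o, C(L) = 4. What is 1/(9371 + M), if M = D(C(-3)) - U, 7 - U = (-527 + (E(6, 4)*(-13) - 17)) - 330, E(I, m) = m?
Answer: 2/16829 ≈ 0.00011884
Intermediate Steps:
D(o) = -51/2 + o/2 (D(o) = -(51 - o)/2 = -51/2 + o/2)
U = 933 (U = 7 - ((-527 + (4*(-13) - 17)) - 330) = 7 - ((-527 + (-52 - 17)) - 330) = 7 - ((-527 - 69) - 330) = 7 - (-596 - 330) = 7 - 1*(-926) = 7 + 926 = 933)
M = -1913/2 (M = (-51/2 + (1/2)*4) - 1*933 = (-51/2 + 2) - 933 = -47/2 - 933 = -1913/2 ≈ -956.50)
1/(9371 + M) = 1/(9371 - 1913/2) = 1/(16829/2) = 2/16829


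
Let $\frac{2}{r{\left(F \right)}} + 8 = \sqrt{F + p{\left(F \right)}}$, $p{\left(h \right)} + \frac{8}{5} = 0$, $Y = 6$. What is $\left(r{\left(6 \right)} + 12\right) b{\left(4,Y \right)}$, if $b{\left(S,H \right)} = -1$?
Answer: $- \frac{1748}{149} + \frac{\sqrt{110}}{149} \approx -11.661$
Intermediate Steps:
$p{\left(h \right)} = - \frac{8}{5}$ ($p{\left(h \right)} = - \frac{8}{5} + 0 = - \frac{8}{5}$)
$r{\left(F \right)} = \frac{2}{-8 + \sqrt{- \frac{8}{5} + F}}$ ($r{\left(F \right)} = \frac{2}{-8 + \sqrt{F - \frac{8}{5}}} = \frac{2}{-8 + \sqrt{- \frac{8}{5} + F}}$)
$\left(r{\left(6 \right)} + 12\right) b{\left(4,Y \right)} = \left(\frac{10}{-40 + \sqrt{5} \sqrt{-8 + 5 \cdot 6}} + 12\right) \left(-1\right) = \left(\frac{10}{-40 + \sqrt{5} \sqrt{-8 + 30}} + 12\right) \left(-1\right) = \left(\frac{10}{-40 + \sqrt{5} \sqrt{22}} + 12\right) \left(-1\right) = \left(\frac{10}{-40 + \sqrt{110}} + 12\right) \left(-1\right) = \left(12 + \frac{10}{-40 + \sqrt{110}}\right) \left(-1\right) = -12 - \frac{10}{-40 + \sqrt{110}}$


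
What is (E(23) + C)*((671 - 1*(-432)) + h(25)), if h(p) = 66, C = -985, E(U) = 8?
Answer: -1142113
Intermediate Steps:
(E(23) + C)*((671 - 1*(-432)) + h(25)) = (8 - 985)*((671 - 1*(-432)) + 66) = -977*((671 + 432) + 66) = -977*(1103 + 66) = -977*1169 = -1142113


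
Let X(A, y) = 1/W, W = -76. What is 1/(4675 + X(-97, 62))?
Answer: 76/355299 ≈ 0.00021390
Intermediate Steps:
X(A, y) = -1/76 (X(A, y) = 1/(-76) = -1/76)
1/(4675 + X(-97, 62)) = 1/(4675 - 1/76) = 1/(355299/76) = 76/355299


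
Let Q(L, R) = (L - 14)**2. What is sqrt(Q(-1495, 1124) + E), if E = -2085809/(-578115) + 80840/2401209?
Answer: 2*sqrt(1504804409627446376914384535)/51413886705 ≈ 1509.0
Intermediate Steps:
E = 561688684409/154241660115 (E = -2085809*(-1/578115) + 80840*(1/2401209) = 2085809/578115 + 80840/2401209 = 561688684409/154241660115 ≈ 3.6416)
Q(L, R) = (-14 + L)**2
sqrt(Q(-1495, 1124) + E) = sqrt((-14 - 1495)**2 + 561688684409/154241660115) = sqrt((-1509)**2 + 561688684409/154241660115) = sqrt(2277081 + 561688684409/154241660115) = sqrt(351221315345008724/154241660115) = 2*sqrt(1504804409627446376914384535)/51413886705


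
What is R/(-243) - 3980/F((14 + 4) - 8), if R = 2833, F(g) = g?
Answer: -99547/243 ≈ -409.66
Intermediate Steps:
R/(-243) - 3980/F((14 + 4) - 8) = 2833/(-243) - 3980/((14 + 4) - 8) = 2833*(-1/243) - 3980/(18 - 8) = -2833/243 - 3980/10 = -2833/243 - 3980*⅒ = -2833/243 - 398 = -99547/243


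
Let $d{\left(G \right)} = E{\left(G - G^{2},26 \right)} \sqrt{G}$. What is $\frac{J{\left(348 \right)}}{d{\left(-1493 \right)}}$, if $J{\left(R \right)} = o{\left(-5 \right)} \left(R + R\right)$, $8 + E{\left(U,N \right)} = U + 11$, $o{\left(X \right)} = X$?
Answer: $- \frac{1160 i \sqrt{1493}}{1110064909} \approx - 4.0377 \cdot 10^{-5} i$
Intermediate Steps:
$E{\left(U,N \right)} = 3 + U$ ($E{\left(U,N \right)} = -8 + \left(U + 11\right) = -8 + \left(11 + U\right) = 3 + U$)
$d{\left(G \right)} = \sqrt{G} \left(3 + G - G^{2}\right)$ ($d{\left(G \right)} = \left(3 - \left(G^{2} - G\right)\right) \sqrt{G} = \left(3 + G - G^{2}\right) \sqrt{G} = \sqrt{G} \left(3 + G - G^{2}\right)$)
$J{\left(R \right)} = - 10 R$ ($J{\left(R \right)} = - 5 \left(R + R\right) = - 5 \cdot 2 R = - 10 R$)
$\frac{J{\left(348 \right)}}{d{\left(-1493 \right)}} = \frac{\left(-10\right) 348}{\sqrt{-1493} \left(3 - - 1493 \left(-1 - 1493\right)\right)} = - \frac{3480}{i \sqrt{1493} \left(3 - \left(-1493\right) \left(-1494\right)\right)} = - \frac{3480}{i \sqrt{1493} \left(3 - 2230542\right)} = - \frac{3480}{i \sqrt{1493} \left(-2230539\right)} = - \frac{3480}{\left(-2230539\right) i \sqrt{1493}} = - 3480 \frac{i \sqrt{1493}}{3330194727} = - \frac{1160 i \sqrt{1493}}{1110064909}$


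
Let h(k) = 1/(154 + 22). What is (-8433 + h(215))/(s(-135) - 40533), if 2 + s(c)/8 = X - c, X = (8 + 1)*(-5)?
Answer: 1484207/7009904 ≈ 0.21173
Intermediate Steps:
X = -45 (X = 9*(-5) = -45)
h(k) = 1/176
s(c) = -376 - 8*c (s(c) = -16 + 8*(-45 - c) = -16 + (-360 - 8*c) = -376 - 8*c)
(-8433 + h(215))/(s(-135) - 40533) = (-8433 + 1/176)/((-376 - 8*(-135)) - 40533) = -1484207/(176*((-376 + 1080) - 40533)) = -1484207/(176*(704 - 40533)) = -1484207/176/(-39829) = -1484207/176*(-1/39829) = 1484207/7009904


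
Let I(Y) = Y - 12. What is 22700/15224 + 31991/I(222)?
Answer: 30737374/199815 ≈ 153.83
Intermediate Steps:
I(Y) = -12 + Y
22700/15224 + 31991/I(222) = 22700/15224 + 31991/(-12 + 222) = 22700*(1/15224) + 31991/210 = 5675/3806 + 31991*(1/210) = 5675/3806 + 31991/210 = 30737374/199815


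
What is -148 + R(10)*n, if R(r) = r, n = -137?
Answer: -1518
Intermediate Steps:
-148 + R(10)*n = -148 + 10*(-137) = -148 - 1370 = -1518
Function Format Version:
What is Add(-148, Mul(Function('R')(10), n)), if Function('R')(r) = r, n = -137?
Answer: -1518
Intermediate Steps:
Add(-148, Mul(Function('R')(10), n)) = Add(-148, Mul(10, -137)) = Add(-148, -1370) = -1518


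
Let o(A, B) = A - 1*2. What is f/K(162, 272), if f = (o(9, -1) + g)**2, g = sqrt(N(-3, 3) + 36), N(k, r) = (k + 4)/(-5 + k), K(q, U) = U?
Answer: (28 + sqrt(574))**2/4352 ≈ 0.62033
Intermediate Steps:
N(k, r) = (4 + k)/(-5 + k)
o(A, B) = -2 + A (o(A, B) = A - 2 = -2 + A)
g = sqrt(574)/4 (g = sqrt((4 - 3)/(-5 - 3) + 36) = sqrt(1/(-8) + 36) = sqrt(-1/8*1 + 36) = sqrt(-1/8 + 36) = sqrt(287/8) = sqrt(574)/4 ≈ 5.9896)
f = (7 + sqrt(574)/4)**2 (f = ((-2 + 9) + sqrt(574)/4)**2 = (7 + sqrt(574)/4)**2 ≈ 168.73)
f/K(162, 272) = ((28 + sqrt(574))**2/16)/272 = ((28 + sqrt(574))**2/16)*(1/272) = (28 + sqrt(574))**2/4352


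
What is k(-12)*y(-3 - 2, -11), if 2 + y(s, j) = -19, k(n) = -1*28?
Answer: 588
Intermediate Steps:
k(n) = -28
y(s, j) = -21 (y(s, j) = -2 - 19 = -21)
k(-12)*y(-3 - 2, -11) = -28*(-21) = 588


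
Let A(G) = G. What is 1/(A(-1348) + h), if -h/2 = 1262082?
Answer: -1/2525512 ≈ -3.9596e-7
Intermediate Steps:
h = -2524164 (h = -2*1262082 = -2524164)
1/(A(-1348) + h) = 1/(-1348 - 2524164) = 1/(-2525512) = -1/2525512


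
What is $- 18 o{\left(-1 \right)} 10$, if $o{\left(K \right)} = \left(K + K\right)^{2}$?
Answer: $-720$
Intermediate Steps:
$o{\left(K \right)} = 4 K^{2}$ ($o{\left(K \right)} = \left(2 K\right)^{2} = 4 K^{2}$)
$- 18 o{\left(-1 \right)} 10 = - 18 \cdot 4 \left(-1\right)^{2} \cdot 10 = - 18 \cdot 4 \cdot 1 \cdot 10 = \left(-18\right) 4 \cdot 10 = \left(-72\right) 10 = -720$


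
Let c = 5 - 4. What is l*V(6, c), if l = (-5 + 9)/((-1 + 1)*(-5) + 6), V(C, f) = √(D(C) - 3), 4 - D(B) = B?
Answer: 2*I*√5/3 ≈ 1.4907*I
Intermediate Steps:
c = 1
D(B) = 4 - B
V(C, f) = √(1 - C) (V(C, f) = √((4 - C) - 3) = √(1 - C))
l = ⅔ (l = 4/(0*(-5) + 6) = 4/(0 + 6) = 4/6 = 4*(⅙) = ⅔ ≈ 0.66667)
l*V(6, c) = 2*√(1 - 1*6)/3 = 2*√(1 - 6)/3 = 2*√(-5)/3 = 2*(I*√5)/3 = 2*I*√5/3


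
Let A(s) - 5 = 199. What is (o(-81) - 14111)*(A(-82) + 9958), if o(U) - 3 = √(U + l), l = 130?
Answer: -143294362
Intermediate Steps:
o(U) = 3 + √(130 + U) (o(U) = 3 + √(U + 130) = 3 + √(130 + U))
A(s) = 204 (A(s) = 5 + 199 = 204)
(o(-81) - 14111)*(A(-82) + 9958) = ((3 + √(130 - 81)) - 14111)*(204 + 9958) = ((3 + √49) - 14111)*10162 = ((3 + 7) - 14111)*10162 = (10 - 14111)*10162 = -14101*10162 = -143294362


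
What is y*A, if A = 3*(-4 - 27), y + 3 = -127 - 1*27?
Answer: 14601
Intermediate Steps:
y = -157 (y = -3 + (-127 - 1*27) = -3 + (-127 - 27) = -3 - 154 = -157)
A = -93 (A = 3*(-31) = -93)
y*A = -157*(-93) = 14601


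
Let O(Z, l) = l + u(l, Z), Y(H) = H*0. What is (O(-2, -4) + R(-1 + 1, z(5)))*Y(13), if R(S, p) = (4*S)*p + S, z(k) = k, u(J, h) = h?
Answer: 0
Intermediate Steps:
R(S, p) = S + 4*S*p (R(S, p) = 4*S*p + S = S + 4*S*p)
Y(H) = 0
O(Z, l) = Z + l (O(Z, l) = l + Z = Z + l)
(O(-2, -4) + R(-1 + 1, z(5)))*Y(13) = ((-2 - 4) + (-1 + 1)*(1 + 4*5))*0 = (-6 + 0*(1 + 20))*0 = (-6 + 0*21)*0 = (-6 + 0)*0 = -6*0 = 0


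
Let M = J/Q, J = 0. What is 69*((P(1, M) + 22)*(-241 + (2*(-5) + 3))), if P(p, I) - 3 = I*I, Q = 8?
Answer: -427800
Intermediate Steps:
M = 0 (M = 0/8 = 0*(⅛) = 0)
P(p, I) = 3 + I² (P(p, I) = 3 + I*I = 3 + I²)
69*((P(1, M) + 22)*(-241 + (2*(-5) + 3))) = 69*(((3 + 0²) + 22)*(-241 + (2*(-5) + 3))) = 69*(((3 + 0) + 22)*(-241 + (-10 + 3))) = 69*((3 + 22)*(-241 - 7)) = 69*(25*(-248)) = 69*(-6200) = -427800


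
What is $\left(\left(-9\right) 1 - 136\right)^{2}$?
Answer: $21025$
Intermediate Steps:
$\left(\left(-9\right) 1 - 136\right)^{2} = \left(-9 - 136\right)^{2} = \left(-145\right)^{2} = 21025$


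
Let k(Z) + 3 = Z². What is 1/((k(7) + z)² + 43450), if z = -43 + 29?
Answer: 1/44474 ≈ 2.2485e-5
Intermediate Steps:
z = -14
k(Z) = -3 + Z²
1/((k(7) + z)² + 43450) = 1/(((-3 + 7²) - 14)² + 43450) = 1/(((-3 + 49) - 14)² + 43450) = 1/((46 - 14)² + 43450) = 1/(32² + 43450) = 1/(1024 + 43450) = 1/44474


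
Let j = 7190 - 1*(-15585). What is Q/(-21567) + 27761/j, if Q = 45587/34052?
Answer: 20386625831399/16725948248100 ≈ 1.2189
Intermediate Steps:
j = 22775 (j = 7190 + 15585 = 22775)
Q = 45587/34052 (Q = 45587*(1/34052) = 45587/34052 ≈ 1.3387)
Q/(-21567) + 27761/j = (45587/34052)/(-21567) + 27761/22775 = (45587/34052)*(-1/21567) + 27761*(1/22775) = -45587/734399484 + 27761/22775 = 20386625831399/16725948248100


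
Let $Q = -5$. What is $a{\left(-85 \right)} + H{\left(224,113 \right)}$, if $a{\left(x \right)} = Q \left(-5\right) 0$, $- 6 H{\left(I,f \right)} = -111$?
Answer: $\frac{37}{2} \approx 18.5$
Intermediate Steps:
$H{\left(I,f \right)} = \frac{37}{2}$ ($H{\left(I,f \right)} = \left(- \frac{1}{6}\right) \left(-111\right) = \frac{37}{2}$)
$a{\left(x \right)} = 0$ ($a{\left(x \right)} = \left(-5\right) \left(-5\right) 0 = 25 \cdot 0 = 0$)
$a{\left(-85 \right)} + H{\left(224,113 \right)} = 0 + \frac{37}{2} = \frac{37}{2}$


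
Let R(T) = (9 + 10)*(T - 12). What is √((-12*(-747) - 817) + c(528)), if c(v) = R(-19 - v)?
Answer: I*√2474 ≈ 49.739*I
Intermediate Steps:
R(T) = -228 + 19*T (R(T) = 19*(-12 + T) = -228 + 19*T)
c(v) = -589 - 19*v (c(v) = -228 + 19*(-19 - v) = -228 + (-361 - 19*v) = -589 - 19*v)
√((-12*(-747) - 817) + c(528)) = √((-12*(-747) - 817) + (-589 - 19*528)) = √((8964 - 817) + (-589 - 10032)) = √(8147 - 10621) = √(-2474) = I*√2474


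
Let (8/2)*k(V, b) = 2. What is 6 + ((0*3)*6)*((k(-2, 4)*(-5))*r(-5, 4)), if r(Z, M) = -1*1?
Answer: 6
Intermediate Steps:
r(Z, M) = -1
k(V, b) = ½ (k(V, b) = (¼)*2 = ½)
6 + ((0*3)*6)*((k(-2, 4)*(-5))*r(-5, 4)) = 6 + ((0*3)*6)*(((½)*(-5))*(-1)) = 6 + (0*6)*(-5/2*(-1)) = 6 + 0*(5/2) = 6 + 0 = 6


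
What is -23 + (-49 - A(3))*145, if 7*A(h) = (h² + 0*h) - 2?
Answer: -7273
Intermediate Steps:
A(h) = -2/7 + h²/7 (A(h) = ((h² + 0*h) - 2)/7 = ((h² + 0) - 2)/7 = (h² - 2)/7 = (-2 + h²)/7 = -2/7 + h²/7)
-23 + (-49 - A(3))*145 = -23 + (-49 - (-2/7 + (⅐)*3²))*145 = -23 + (-49 - (-2/7 + (⅐)*9))*145 = -23 + (-49 - (-2/7 + 9/7))*145 = -23 + (-49 - 1*1)*145 = -23 + (-49 - 1)*145 = -23 - 50*145 = -23 - 7250 = -7273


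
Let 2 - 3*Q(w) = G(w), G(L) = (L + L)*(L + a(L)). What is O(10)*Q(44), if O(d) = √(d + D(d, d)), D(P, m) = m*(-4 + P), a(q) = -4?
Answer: -3518*√70/3 ≈ -9811.2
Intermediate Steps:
G(L) = 2*L*(-4 + L) (G(L) = (L + L)*(L - 4) = (2*L)*(-4 + L) = 2*L*(-4 + L))
Q(w) = ⅔ - 2*w*(-4 + w)/3
O(d) = √(d + d*(-4 + d))
O(10)*Q(44) = √(10*(-3 + 10))*(⅔ - ⅔*44*(-4 + 44)) = √(10*7)*(⅔ - ⅔*44*40) = √70*(⅔ - 3520/3) = √70*(-3518/3) = -3518*√70/3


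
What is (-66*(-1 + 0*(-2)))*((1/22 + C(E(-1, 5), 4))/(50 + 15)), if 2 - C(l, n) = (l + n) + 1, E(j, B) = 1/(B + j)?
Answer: -423/130 ≈ -3.2538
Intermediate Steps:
C(l, n) = 1 - l - n (C(l, n) = 2 - ((l + n) + 1) = 2 - (1 + l + n) = 2 + (-1 - l - n) = 1 - l - n)
(-66*(-1 + 0*(-2)))*((1/22 + C(E(-1, 5), 4))/(50 + 15)) = (-66*(-1 + 0*(-2)))*((1/22 + (1 - 1/(5 - 1) - 1*4))/(50 + 15)) = (-66*(-1 + 0))*((1/22 + (1 - 1/4 - 4))/65) = (-66*(-1))*((1/22 + (1 - 1*¼ - 4))*(1/65)) = 66*((1/22 + (1 - ¼ - 4))*(1/65)) = 66*((1/22 - 13/4)*(1/65)) = 66*(-141/44*1/65) = 66*(-141/2860) = -423/130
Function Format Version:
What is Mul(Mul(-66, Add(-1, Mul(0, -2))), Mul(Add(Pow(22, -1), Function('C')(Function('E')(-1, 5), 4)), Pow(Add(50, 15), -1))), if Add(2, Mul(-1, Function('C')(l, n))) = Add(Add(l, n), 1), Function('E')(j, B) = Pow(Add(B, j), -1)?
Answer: Rational(-423, 130) ≈ -3.2538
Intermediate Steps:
Function('C')(l, n) = Add(1, Mul(-1, l), Mul(-1, n)) (Function('C')(l, n) = Add(2, Mul(-1, Add(Add(l, n), 1))) = Add(2, Mul(-1, Add(1, l, n))) = Add(2, Add(-1, Mul(-1, l), Mul(-1, n))) = Add(1, Mul(-1, l), Mul(-1, n)))
Mul(Mul(-66, Add(-1, Mul(0, -2))), Mul(Add(Pow(22, -1), Function('C')(Function('E')(-1, 5), 4)), Pow(Add(50, 15), -1))) = Mul(Mul(-66, Add(-1, Mul(0, -2))), Mul(Add(Pow(22, -1), Add(1, Mul(-1, Pow(Add(5, -1), -1)), Mul(-1, 4))), Pow(Add(50, 15), -1))) = Mul(Mul(-66, Add(-1, 0)), Mul(Add(Rational(1, 22), Add(1, Mul(-1, Pow(4, -1)), -4)), Pow(65, -1))) = Mul(Mul(-66, -1), Mul(Add(Rational(1, 22), Add(1, Mul(-1, Rational(1, 4)), -4)), Rational(1, 65))) = Mul(66, Mul(Add(Rational(1, 22), Add(1, Rational(-1, 4), -4)), Rational(1, 65))) = Mul(66, Mul(Add(Rational(1, 22), Rational(-13, 4)), Rational(1, 65))) = Mul(66, Mul(Rational(-141, 44), Rational(1, 65))) = Mul(66, Rational(-141, 2860)) = Rational(-423, 130)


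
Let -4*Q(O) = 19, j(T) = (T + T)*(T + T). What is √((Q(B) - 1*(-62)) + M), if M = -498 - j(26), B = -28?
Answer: I*√12579/2 ≈ 56.078*I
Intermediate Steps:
j(T) = 4*T² (j(T) = (2*T)*(2*T) = 4*T²)
Q(O) = -19/4 (Q(O) = -¼*19 = -19/4)
M = -3202 (M = -498 - 4*26² = -498 - 4*676 = -498 - 1*2704 = -498 - 2704 = -3202)
√((Q(B) - 1*(-62)) + M) = √((-19/4 - 1*(-62)) - 3202) = √((-19/4 + 62) - 3202) = √(229/4 - 3202) = √(-12579/4) = I*√12579/2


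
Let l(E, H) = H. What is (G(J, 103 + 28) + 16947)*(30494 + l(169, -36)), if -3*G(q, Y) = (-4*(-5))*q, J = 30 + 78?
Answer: 494241966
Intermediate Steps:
J = 108
G(q, Y) = -20*q/3 (G(q, Y) = -(-4*(-5))*q/3 = -20*q/3)
(G(J, 103 + 28) + 16947)*(30494 + l(169, -36)) = (-20/3*108 + 16947)*(30494 - 36) = (-720 + 16947)*30458 = 16227*30458 = 494241966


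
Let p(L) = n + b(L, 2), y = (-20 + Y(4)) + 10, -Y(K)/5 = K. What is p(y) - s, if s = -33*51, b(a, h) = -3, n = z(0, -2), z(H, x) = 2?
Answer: 1682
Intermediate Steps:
n = 2
Y(K) = -5*K
s = -1683
y = -30 (y = (-20 - 5*4) + 10 = (-20 - 20) + 10 = -40 + 10 = -30)
p(L) = -1 (p(L) = 2 - 3 = -1)
p(y) - s = -1 - 1*(-1683) = -1 + 1683 = 1682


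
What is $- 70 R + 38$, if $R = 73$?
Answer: $-5072$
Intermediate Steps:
$- 70 R + 38 = \left(-70\right) 73 + 38 = -5110 + 38 = -5072$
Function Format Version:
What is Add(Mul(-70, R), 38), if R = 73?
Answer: -5072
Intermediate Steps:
Add(Mul(-70, R), 38) = Add(Mul(-70, 73), 38) = Add(-5110, 38) = -5072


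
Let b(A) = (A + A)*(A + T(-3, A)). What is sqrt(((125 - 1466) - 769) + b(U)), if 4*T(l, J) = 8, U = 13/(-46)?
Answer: I*sqrt(4466814)/46 ≈ 45.945*I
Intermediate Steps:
U = -13/46 (U = 13*(-1/46) = -13/46 ≈ -0.28261)
T(l, J) = 2 (T(l, J) = (1/4)*8 = 2)
b(A) = 2*A*(2 + A) (b(A) = (A + A)*(A + 2) = (2*A)*(2 + A) = 2*A*(2 + A))
sqrt(((125 - 1466) - 769) + b(U)) = sqrt(((125 - 1466) - 769) + 2*(-13/46)*(2 - 13/46)) = sqrt((-1341 - 769) + 2*(-13/46)*(79/46)) = sqrt(-2110 - 1027/1058) = sqrt(-2233407/1058) = I*sqrt(4466814)/46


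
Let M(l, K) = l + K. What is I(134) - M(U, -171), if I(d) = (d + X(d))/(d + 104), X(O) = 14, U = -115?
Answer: 34108/119 ≈ 286.62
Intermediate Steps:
I(d) = (14 + d)/(104 + d) (I(d) = (d + 14)/(d + 104) = (14 + d)/(104 + d))
M(l, K) = K + l
I(134) - M(U, -171) = (14 + 134)/(104 + 134) - (-171 - 115) = 148/238 - 1*(-286) = (1/238)*148 + 286 = 74/119 + 286 = 34108/119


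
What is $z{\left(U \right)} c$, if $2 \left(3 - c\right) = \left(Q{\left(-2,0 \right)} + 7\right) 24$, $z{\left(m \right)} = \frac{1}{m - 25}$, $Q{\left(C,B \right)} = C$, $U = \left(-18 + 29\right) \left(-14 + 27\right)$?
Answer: $- \frac{57}{118} \approx -0.48305$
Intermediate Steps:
$U = 143$ ($U = 11 \cdot 13 = 143$)
$z{\left(m \right)} = \frac{1}{-25 + m}$
$c = -57$ ($c = 3 - \frac{\left(-2 + 7\right) 24}{2} = 3 - \frac{5 \cdot 24}{2} = 3 - 60 = -57$)
$z{\left(U \right)} c = \frac{1}{-25 + 143} \left(-57\right) = \frac{1}{118} \left(-57\right) = - \frac{57}{118}$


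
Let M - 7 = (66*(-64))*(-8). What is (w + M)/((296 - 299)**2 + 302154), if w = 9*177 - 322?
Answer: 11690/100721 ≈ 0.11606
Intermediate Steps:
w = 1271 (w = 1593 - 322 = 1271)
M = 33799 (M = 7 + (66*(-64))*(-8) = 7 - 4224*(-8) = 7 + 33792 = 33799)
(w + M)/((296 - 299)**2 + 302154) = (1271 + 33799)/((296 - 299)**2 + 302154) = 35070/((-3)**2 + 302154) = 35070/(9 + 302154) = 35070/302163 = 35070*(1/302163) = 11690/100721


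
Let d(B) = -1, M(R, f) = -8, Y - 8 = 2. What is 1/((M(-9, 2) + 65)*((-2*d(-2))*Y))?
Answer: 1/1140 ≈ 0.00087719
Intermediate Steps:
Y = 10 (Y = 8 + 2 = 10)
1/((M(-9, 2) + 65)*((-2*d(-2))*Y)) = 1/((-8 + 65)*(-2*(-1)*10)) = 1/(57*(2*10)) = 1/(57*20) = 1/1140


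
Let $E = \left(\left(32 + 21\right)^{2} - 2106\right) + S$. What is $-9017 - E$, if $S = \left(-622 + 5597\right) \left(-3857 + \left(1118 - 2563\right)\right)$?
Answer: $26367730$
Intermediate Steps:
$S = -26377450$ ($S = 4975 \left(-3857 + \left(1118 - 2563\right)\right) = 4975 \left(-3857 - 1445\right) = 4975 \left(-5302\right) = -26377450$)
$E = -26376747$ ($E = \left(\left(32 + 21\right)^{2} - 2106\right) - 26377450 = \left(53^{2} - 2106\right) - 26377450 = \left(2809 - 2106\right) - 26377450 = 703 - 26377450 = -26376747$)
$-9017 - E = -9017 - -26376747 = -9017 + 26376747 = 26367730$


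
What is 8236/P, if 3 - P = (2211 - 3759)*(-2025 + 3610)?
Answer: 8236/2453583 ≈ 0.0033567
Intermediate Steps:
P = 2453583 (P = 3 - (2211 - 3759)*(-2025 + 3610) = 3 - (-1548)*1585 = 3 - 1*(-2453580) = 3 + 2453580 = 2453583)
8236/P = 8236/2453583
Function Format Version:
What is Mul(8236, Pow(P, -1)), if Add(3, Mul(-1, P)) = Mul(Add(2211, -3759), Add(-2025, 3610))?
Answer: Rational(8236, 2453583) ≈ 0.0033567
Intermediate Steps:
P = 2453583 (P = Add(3, Mul(-1, Mul(Add(2211, -3759), Add(-2025, 3610)))) = Add(3, Mul(-1, Mul(-1548, 1585))) = Add(3, Mul(-1, -2453580)) = Add(3, 2453580) = 2453583)
Mul(8236, Pow(P, -1)) = Mul(8236, Pow(2453583, -1)) = Mul(8236, Rational(1, 2453583)) = Rational(8236, 2453583)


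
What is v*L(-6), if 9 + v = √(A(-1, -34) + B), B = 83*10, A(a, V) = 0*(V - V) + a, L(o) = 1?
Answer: -9 + √829 ≈ 19.792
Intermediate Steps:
A(a, V) = a (A(a, V) = 0*0 + a = 0 + a = a)
B = 830
v = -9 + √829 (v = -9 + √(-1 + 830) = -9 + √829 ≈ 19.792)
v*L(-6) = (-9 + √829)*1 = -9 + √829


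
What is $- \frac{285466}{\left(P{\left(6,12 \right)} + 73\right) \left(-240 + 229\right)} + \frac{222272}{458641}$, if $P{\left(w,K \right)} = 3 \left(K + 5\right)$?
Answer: $\frac{65614795357}{312793162} \approx 209.77$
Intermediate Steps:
$P{\left(w,K \right)} = 15 + 3 K$ ($P{\left(w,K \right)} = 3 \left(5 + K\right) = 15 + 3 K$)
$- \frac{285466}{\left(P{\left(6,12 \right)} + 73\right) \left(-240 + 229\right)} + \frac{222272}{458641} = - \frac{285466}{\left(\left(15 + 3 \cdot 12\right) + 73\right) \left(-240 + 229\right)} + \frac{222272}{458641} = - \frac{285466}{\left(\left(15 + 36\right) + 73\right) \left(-11\right)} + 222272 \cdot \frac{1}{458641} = - \frac{285466}{\left(51 + 73\right) \left(-11\right)} + \frac{222272}{458641} = - \frac{285466}{124 \left(-11\right)} + \frac{222272}{458641} = - \frac{285466}{-1364} + \frac{222272}{458641} = \left(-285466\right) \left(- \frac{1}{1364}\right) + \frac{222272}{458641} = \frac{142733}{682} + \frac{222272}{458641} = \frac{65614795357}{312793162}$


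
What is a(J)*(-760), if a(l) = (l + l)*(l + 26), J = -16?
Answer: 243200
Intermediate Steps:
a(l) = 2*l*(26 + l) (a(l) = (2*l)*(26 + l) = 2*l*(26 + l))
a(J)*(-760) = (2*(-16)*(26 - 16))*(-760) = (2*(-16)*10)*(-760) = -320*(-760) = 243200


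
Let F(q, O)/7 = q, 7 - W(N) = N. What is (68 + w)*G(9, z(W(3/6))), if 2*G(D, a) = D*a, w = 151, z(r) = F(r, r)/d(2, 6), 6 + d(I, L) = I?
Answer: -179361/16 ≈ -11210.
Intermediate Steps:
d(I, L) = -6 + I
W(N) = 7 - N
F(q, O) = 7*q
z(r) = -7*r/4 (z(r) = (7*r)/(-6 + 2) = (7*r)/(-4) = (7*r)*(-¼) = -7*r/4)
G(D, a) = D*a/2 (G(D, a) = (D*a)/2 = D*a/2)
(68 + w)*G(9, z(W(3/6))) = (68 + 151)*((½)*9*(-7*(7 - 3/6)/4)) = 219*((½)*9*(-7*(7 - 3/6)/4)) = 219*((½)*9*(-7*(7 - 1*½)/4)) = 219*((½)*9*(-7*(7 - ½)/4)) = 219*((½)*9*(-7/4*13/2)) = 219*((½)*9*(-91/8)) = 219*(-819/16) = -179361/16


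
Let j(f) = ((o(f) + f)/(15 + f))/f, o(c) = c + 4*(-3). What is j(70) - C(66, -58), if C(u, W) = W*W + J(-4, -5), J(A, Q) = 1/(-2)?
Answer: -20012697/5950 ≈ -3363.5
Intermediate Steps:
o(c) = -12 + c (o(c) = c - 12 = -12 + c)
J(A, Q) = -½
C(u, W) = -½ + W² (C(u, W) = W*W - ½ = W² - ½ = -½ + W²)
j(f) = (-12 + 2*f)/(f*(15 + f)) (j(f) = (((-12 + f) + f)/(15 + f))/f = ((-12 + 2*f)/(15 + f))/f = (-12 + 2*f)/(f*(15 + f)))
j(70) - C(66, -58) = 2*(-6 + 70)/(70*(15 + 70)) - (-½ + (-58)²) = 2*(1/70)*64/85 - (-½ + 3364) = 2*(1/70)*(1/85)*64 - 1*6727/2 = 64/2975 - 6727/2 = -20012697/5950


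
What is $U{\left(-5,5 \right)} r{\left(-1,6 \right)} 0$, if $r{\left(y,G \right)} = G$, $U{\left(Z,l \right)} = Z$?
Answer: $0$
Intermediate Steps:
$U{\left(-5,5 \right)} r{\left(-1,6 \right)} 0 = \left(-5\right) 6 \cdot 0 = \left(-30\right) 0 = 0$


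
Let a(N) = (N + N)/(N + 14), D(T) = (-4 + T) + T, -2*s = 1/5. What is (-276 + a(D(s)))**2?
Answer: 3755844/49 ≈ 76650.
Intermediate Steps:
s = -1/10 (s = -1/2/5 = -1/2*1/5 = -1/10 ≈ -0.10000)
D(T) = -4 + 2*T
a(N) = 2*N/(14 + N) (a(N) = (2*N)/(14 + N) = 2*N/(14 + N))
(-276 + a(D(s)))**2 = (-276 + 2*(-4 + 2*(-1/10))/(14 + (-4 + 2*(-1/10))))**2 = (-276 + 2*(-4 - 1/5)/(14 + (-4 - 1/5)))**2 = (-276 + 2*(-21/5)/(14 - 21/5))**2 = (-276 + 2*(-21/5)/(49/5))**2 = (-276 + 2*(-21/5)*(5/49))**2 = (-276 - 6/7)**2 = (-1938/7)**2 = 3755844/49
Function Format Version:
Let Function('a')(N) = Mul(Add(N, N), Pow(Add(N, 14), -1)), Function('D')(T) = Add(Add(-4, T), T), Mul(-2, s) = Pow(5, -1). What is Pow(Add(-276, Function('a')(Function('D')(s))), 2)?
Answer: Rational(3755844, 49) ≈ 76650.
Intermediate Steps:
s = Rational(-1, 10) (s = Mul(Rational(-1, 2), Pow(5, -1)) = Mul(Rational(-1, 2), Rational(1, 5)) = Rational(-1, 10) ≈ -0.10000)
Function('D')(T) = Add(-4, Mul(2, T))
Function('a')(N) = Mul(2, N, Pow(Add(14, N), -1)) (Function('a')(N) = Mul(Mul(2, N), Pow(Add(14, N), -1)) = Mul(2, N, Pow(Add(14, N), -1)))
Pow(Add(-276, Function('a')(Function('D')(s))), 2) = Pow(Add(-276, Mul(2, Add(-4, Mul(2, Rational(-1, 10))), Pow(Add(14, Add(-4, Mul(2, Rational(-1, 10)))), -1))), 2) = Pow(Add(-276, Mul(2, Add(-4, Rational(-1, 5)), Pow(Add(14, Add(-4, Rational(-1, 5))), -1))), 2) = Pow(Add(-276, Mul(2, Rational(-21, 5), Pow(Add(14, Rational(-21, 5)), -1))), 2) = Pow(Add(-276, Mul(2, Rational(-21, 5), Pow(Rational(49, 5), -1))), 2) = Pow(Add(-276, Mul(2, Rational(-21, 5), Rational(5, 49))), 2) = Pow(Add(-276, Rational(-6, 7)), 2) = Pow(Rational(-1938, 7), 2) = Rational(3755844, 49)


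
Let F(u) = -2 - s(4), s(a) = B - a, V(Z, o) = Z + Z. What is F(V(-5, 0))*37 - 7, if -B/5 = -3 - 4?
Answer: -1228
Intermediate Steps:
B = 35 (B = -5*(-3 - 4) = -5*(-7) = 35)
V(Z, o) = 2*Z
s(a) = 35 - a
F(u) = -33 (F(u) = -2 - (35 - 1*4) = -2 - (35 - 4) = -2 - 1*31 = -2 - 31 = -33)
F(V(-5, 0))*37 - 7 = -33*37 - 7 = -1221 - 7 = -1228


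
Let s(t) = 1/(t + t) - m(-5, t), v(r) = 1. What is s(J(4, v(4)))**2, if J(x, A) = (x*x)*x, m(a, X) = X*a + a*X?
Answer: 6711050241/16384 ≈ 4.0961e+5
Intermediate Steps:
m(a, X) = 2*X*a (m(a, X) = X*a + X*a = 2*X*a)
J(x, A) = x**3 (J(x, A) = x**2*x = x**3)
s(t) = 1/(2*t) + 10*t (s(t) = 1/(t + t) - 2*t*(-5) = 1/(2*t) - (-10)*t = 1/(2*t) + 10*t)
s(J(4, v(4)))**2 = (1/(2*(4**3)) + 10*4**3)**2 = ((1/2)/64 + 10*64)**2 = ((1/2)*(1/64) + 640)**2 = (1/128 + 640)**2 = (81921/128)**2 = 6711050241/16384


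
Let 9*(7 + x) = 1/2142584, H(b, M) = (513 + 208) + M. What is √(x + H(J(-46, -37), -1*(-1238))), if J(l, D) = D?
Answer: √20162205938005598/3213876 ≈ 44.181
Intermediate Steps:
H(b, M) = 721 + M
x = -134982791/19283256 (x = -7 + (⅑)/2142584 = -7 + (⅑)*(1/2142584) = -7 + 1/19283256 = -134982791/19283256 ≈ -7.0000)
√(x + H(J(-46, -37), -1*(-1238))) = √(-134982791/19283256 + (721 - 1*(-1238))) = √(-134982791/19283256 + (721 + 1238)) = √(-134982791/19283256 + 1959) = √(37640915713/19283256) = √20162205938005598/3213876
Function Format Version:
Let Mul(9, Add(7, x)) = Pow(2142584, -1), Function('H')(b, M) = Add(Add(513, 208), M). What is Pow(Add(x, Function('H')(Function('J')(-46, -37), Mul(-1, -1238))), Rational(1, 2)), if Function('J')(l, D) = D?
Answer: Mul(Rational(1, 3213876), Pow(20162205938005598, Rational(1, 2))) ≈ 44.181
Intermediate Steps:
Function('H')(b, M) = Add(721, M)
x = Rational(-134982791, 19283256) (x = Add(-7, Mul(Rational(1, 9), Pow(2142584, -1))) = Add(-7, Mul(Rational(1, 9), Rational(1, 2142584))) = Add(-7, Rational(1, 19283256)) = Rational(-134982791, 19283256) ≈ -7.0000)
Pow(Add(x, Function('H')(Function('J')(-46, -37), Mul(-1, -1238))), Rational(1, 2)) = Pow(Add(Rational(-134982791, 19283256), Add(721, Mul(-1, -1238))), Rational(1, 2)) = Pow(Add(Rational(-134982791, 19283256), Add(721, 1238)), Rational(1, 2)) = Pow(Add(Rational(-134982791, 19283256), 1959), Rational(1, 2)) = Pow(Rational(37640915713, 19283256), Rational(1, 2)) = Mul(Rational(1, 3213876), Pow(20162205938005598, Rational(1, 2)))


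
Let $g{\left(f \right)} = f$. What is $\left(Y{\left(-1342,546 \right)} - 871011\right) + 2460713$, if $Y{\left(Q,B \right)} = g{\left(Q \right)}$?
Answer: $1588360$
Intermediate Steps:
$Y{\left(Q,B \right)} = Q$
$\left(Y{\left(-1342,546 \right)} - 871011\right) + 2460713 = \left(-1342 - 871011\right) + 2460713 = -872353 + 2460713 = 1588360$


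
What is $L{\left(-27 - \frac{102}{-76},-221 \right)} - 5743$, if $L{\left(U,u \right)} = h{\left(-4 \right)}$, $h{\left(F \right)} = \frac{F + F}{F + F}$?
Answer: $-5742$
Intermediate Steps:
$h{\left(F \right)} = 1$ ($h{\left(F \right)} = \frac{2 F}{2 F} = 2 F \frac{1}{2 F} = 1$)
$L{\left(U,u \right)} = 1$
$L{\left(-27 - \frac{102}{-76},-221 \right)} - 5743 = 1 - 5743 = -5742$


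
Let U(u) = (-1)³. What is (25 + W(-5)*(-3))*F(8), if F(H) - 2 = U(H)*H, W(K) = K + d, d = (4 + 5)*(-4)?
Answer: -888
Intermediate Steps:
U(u) = -1
d = -36 (d = 9*(-4) = -36)
W(K) = -36 + K (W(K) = K - 36 = -36 + K)
F(H) = 2 - H
(25 + W(-5)*(-3))*F(8) = (25 + (-36 - 5)*(-3))*(2 - 1*8) = (25 - 41*(-3))*(2 - 8) = (25 + 123)*(-6) = 148*(-6) = -888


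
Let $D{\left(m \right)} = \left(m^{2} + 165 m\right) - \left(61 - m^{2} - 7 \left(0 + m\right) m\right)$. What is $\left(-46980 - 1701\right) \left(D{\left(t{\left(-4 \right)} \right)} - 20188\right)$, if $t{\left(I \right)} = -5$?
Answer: $1014950169$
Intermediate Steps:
$D{\left(m \right)} = -61 + 9 m^{2} + 165 m$ ($D{\left(m \right)} = \left(m^{2} + 165 m\right) - \left(61 - m^{2} - 7 m m\right) = \left(m^{2} + 165 m\right) + \left(\left(m^{2} + 7 m^{2}\right) - 61\right) = \left(m^{2} + 165 m\right) + \left(8 m^{2} - 61\right) = \left(m^{2} + 165 m\right) + \left(-61 + 8 m^{2}\right) = -61 + 9 m^{2} + 165 m$)
$\left(-46980 - 1701\right) \left(D{\left(t{\left(-4 \right)} \right)} - 20188\right) = \left(-46980 - 1701\right) \left(\left(-61 + 9 \left(-5\right)^{2} + 165 \left(-5\right)\right) - 20188\right) = - 48681 \left(\left(-61 + 9 \cdot 25 - 825\right) - 20188\right) = - 48681 \left(\left(-61 + 225 - 825\right) - 20188\right) = - 48681 \left(-661 - 20188\right) = \left(-48681\right) \left(-20849\right) = 1014950169$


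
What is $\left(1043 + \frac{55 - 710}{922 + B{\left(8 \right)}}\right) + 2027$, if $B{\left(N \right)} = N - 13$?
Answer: $\frac{21485}{7} \approx 3069.3$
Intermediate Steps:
$B{\left(N \right)} = -13 + N$ ($B{\left(N \right)} = N - 13 = -13 + N$)
$\left(1043 + \frac{55 - 710}{922 + B{\left(8 \right)}}\right) + 2027 = \left(1043 + \frac{55 - 710}{922 + \left(-13 + 8\right)}\right) + 2027 = \left(1043 - \frac{655}{922 - 5}\right) + 2027 = \left(1043 - \frac{655}{917}\right) + 2027 = \left(1043 - \frac{5}{7}\right) + 2027 = \frac{7296}{7} + 2027 = \frac{21485}{7}$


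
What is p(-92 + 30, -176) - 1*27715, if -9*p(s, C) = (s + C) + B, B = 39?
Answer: -249236/9 ≈ -27693.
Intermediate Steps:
p(s, C) = -13/3 - C/9 - s/9 (p(s, C) = -((s + C) + 39)/9 = -((C + s) + 39)/9 = -(39 + C + s)/9 = -13/3 - C/9 - s/9)
p(-92 + 30, -176) - 1*27715 = (-13/3 - ⅑*(-176) - (-92 + 30)/9) - 1*27715 = (-13/3 + 176/9 - ⅑*(-62)) - 27715 = (-13/3 + 176/9 + 62/9) - 27715 = 199/9 - 27715 = -249236/9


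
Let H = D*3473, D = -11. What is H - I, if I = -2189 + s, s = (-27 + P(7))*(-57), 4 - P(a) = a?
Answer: -37724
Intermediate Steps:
P(a) = 4 - a
s = 1710 (s = (-27 + (4 - 1*7))*(-57) = (-27 + (4 - 7))*(-57) = (-27 - 3)*(-57) = -30*(-57) = 1710)
I = -479 (I = -2189 + 1710 = -479)
H = -38203 (H = -11*3473 = -38203)
H - I = -38203 - 1*(-479) = -38203 + 479 = -37724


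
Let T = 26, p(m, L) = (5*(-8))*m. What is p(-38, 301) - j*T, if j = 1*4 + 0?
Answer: 1416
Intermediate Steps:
p(m, L) = -40*m
j = 4 (j = 4 + 0 = 4)
p(-38, 301) - j*T = -40*(-38) - 4*26 = 1520 - 1*104 = 1520 - 104 = 1416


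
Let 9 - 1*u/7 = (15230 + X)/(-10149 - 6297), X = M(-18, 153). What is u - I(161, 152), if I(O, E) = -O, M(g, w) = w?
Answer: 3791585/16446 ≈ 230.55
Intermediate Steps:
X = 153
u = 1143779/16446 (u = 63 - 7*(15230 + 153)/(-10149 - 6297) = 63 - 107681/(-16446) = 63 - 107681*(-1)/16446 = 63 - 7*(-15383/16446) = 63 + 107681/16446 = 1143779/16446 ≈ 69.548)
u - I(161, 152) = 1143779/16446 - (-1)*161 = 1143779/16446 - 1*(-161) = 1143779/16446 + 161 = 3791585/16446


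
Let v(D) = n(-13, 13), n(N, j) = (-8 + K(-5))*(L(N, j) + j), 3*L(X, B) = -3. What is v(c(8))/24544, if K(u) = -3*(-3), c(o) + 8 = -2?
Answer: 3/6136 ≈ 0.00048892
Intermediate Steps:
c(o) = -10 (c(o) = -8 - 2 = -10)
K(u) = 9
L(X, B) = -1 (L(X, B) = (⅓)*(-3) = -1)
n(N, j) = -1 + j (n(N, j) = (-8 + 9)*(-1 + j) = 1*(-1 + j) = -1 + j)
v(D) = 12 (v(D) = -1 + 13 = 12)
v(c(8))/24544 = 12/24544 = 12*(1/24544) = 3/6136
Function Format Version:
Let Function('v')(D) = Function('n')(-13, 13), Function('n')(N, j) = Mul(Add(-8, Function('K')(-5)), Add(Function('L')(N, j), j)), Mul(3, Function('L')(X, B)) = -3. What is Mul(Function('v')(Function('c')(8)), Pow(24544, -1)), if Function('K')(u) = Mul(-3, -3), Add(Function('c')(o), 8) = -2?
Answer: Rational(3, 6136) ≈ 0.00048892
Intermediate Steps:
Function('c')(o) = -10 (Function('c')(o) = Add(-8, -2) = -10)
Function('K')(u) = 9
Function('L')(X, B) = -1 (Function('L')(X, B) = Mul(Rational(1, 3), -3) = -1)
Function('n')(N, j) = Add(-1, j) (Function('n')(N, j) = Mul(Add(-8, 9), Add(-1, j)) = Mul(1, Add(-1, j)) = Add(-1, j))
Function('v')(D) = 12 (Function('v')(D) = Add(-1, 13) = 12)
Mul(Function('v')(Function('c')(8)), Pow(24544, -1)) = Mul(12, Pow(24544, -1)) = Mul(12, Rational(1, 24544)) = Rational(3, 6136)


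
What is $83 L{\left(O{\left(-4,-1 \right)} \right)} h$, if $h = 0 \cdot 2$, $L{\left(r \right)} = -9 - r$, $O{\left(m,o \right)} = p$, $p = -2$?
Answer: $0$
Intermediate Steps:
$O{\left(m,o \right)} = -2$
$h = 0$
$83 L{\left(O{\left(-4,-1 \right)} \right)} h = 83 \left(-9 - -2\right) 0 = 83 \left(-9 + 2\right) 0 = 83 \left(-7\right) 0 = \left(-581\right) 0 = 0$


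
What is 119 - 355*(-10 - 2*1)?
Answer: 4379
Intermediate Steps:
119 - 355*(-10 - 2*1) = 119 - 355*(-10 - 2) = 119 - 355*(-12) = 119 + 4260 = 4379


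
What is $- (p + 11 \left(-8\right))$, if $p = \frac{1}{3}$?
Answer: $\frac{263}{3} \approx 87.667$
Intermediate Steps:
$p = \frac{1}{3} \approx 0.33333$
$- (p + 11 \left(-8\right)) = - (\frac{1}{3} + 11 \left(-8\right)) = - (\frac{1}{3} - 88) = \left(-1\right) \left(- \frac{263}{3}\right) = \frac{263}{3}$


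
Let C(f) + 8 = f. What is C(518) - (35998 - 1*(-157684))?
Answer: -193172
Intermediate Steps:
C(f) = -8 + f
C(518) - (35998 - 1*(-157684)) = (-8 + 518) - (35998 - 1*(-157684)) = 510 - (35998 + 157684) = 510 - 1*193682 = 510 - 193682 = -193172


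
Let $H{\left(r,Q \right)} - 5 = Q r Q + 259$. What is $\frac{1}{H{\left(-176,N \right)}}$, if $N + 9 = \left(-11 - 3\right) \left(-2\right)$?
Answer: $- \frac{1}{63272} \approx -1.5805 \cdot 10^{-5}$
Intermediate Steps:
$N = 19$ ($N = -9 + \left(-11 - 3\right) \left(-2\right) = -9 - -28 = -9 + 28 = 19$)
$H{\left(r,Q \right)} = 264 + r Q^{2}$ ($H{\left(r,Q \right)} = 5 + \left(Q r Q + 259\right) = 5 + \left(r Q^{2} + 259\right) = 5 + \left(259 + r Q^{2}\right) = 264 + r Q^{2}$)
$\frac{1}{H{\left(-176,N \right)}} = \frac{1}{264 - 176 \cdot 19^{2}} = \frac{1}{264 - 63536} = \frac{1}{-63272} = - \frac{1}{63272}$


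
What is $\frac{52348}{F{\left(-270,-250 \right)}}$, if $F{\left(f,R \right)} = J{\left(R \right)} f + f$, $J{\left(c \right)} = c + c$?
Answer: $\frac{26174}{67365} \approx 0.38854$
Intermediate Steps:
$J{\left(c \right)} = 2 c$
$F{\left(f,R \right)} = f + 2 R f$ ($F{\left(f,R \right)} = 2 R f + f = f + 2 R f$)
$\frac{52348}{F{\left(-270,-250 \right)}} = \frac{52348}{\left(-270\right) \left(1 + 2 \left(-250\right)\right)} = \frac{52348}{\left(-270\right) \left(1 - 500\right)} = \frac{52348}{\left(-270\right) \left(-499\right)} = \frac{52348}{134730} = 52348 \cdot \frac{1}{134730} = \frac{26174}{67365}$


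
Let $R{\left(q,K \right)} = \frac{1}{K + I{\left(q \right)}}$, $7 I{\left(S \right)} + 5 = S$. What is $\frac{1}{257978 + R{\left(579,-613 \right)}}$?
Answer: $\frac{531}{136986317} \approx 3.8763 \cdot 10^{-6}$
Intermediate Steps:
$I{\left(S \right)} = - \frac{5}{7} + \frac{S}{7}$
$R{\left(q,K \right)} = \frac{1}{- \frac{5}{7} + K + \frac{q}{7}}$ ($R{\left(q,K \right)} = \frac{1}{K + \left(- \frac{5}{7} + \frac{q}{7}\right)} = \frac{1}{- \frac{5}{7} + K + \frac{q}{7}}$)
$\frac{1}{257978 + R{\left(579,-613 \right)}} = \frac{1}{257978 + \frac{7}{-5 + 579 + 7 \left(-613\right)}} = \frac{1}{257978 + \frac{7}{-5 + 579 - 4291}} = \frac{1}{257978 + \frac{7}{-3717}} = \frac{1}{257978 + 7 \left(- \frac{1}{3717}\right)} = \frac{1}{257978 - \frac{1}{531}} = \frac{1}{\frac{136986317}{531}} = \frac{531}{136986317}$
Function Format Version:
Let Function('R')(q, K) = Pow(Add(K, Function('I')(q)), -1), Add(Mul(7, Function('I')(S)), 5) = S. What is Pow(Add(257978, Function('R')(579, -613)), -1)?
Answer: Rational(531, 136986317) ≈ 3.8763e-6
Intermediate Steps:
Function('I')(S) = Add(Rational(-5, 7), Mul(Rational(1, 7), S))
Function('R')(q, K) = Pow(Add(Rational(-5, 7), K, Mul(Rational(1, 7), q)), -1) (Function('R')(q, K) = Pow(Add(K, Add(Rational(-5, 7), Mul(Rational(1, 7), q))), -1) = Pow(Add(Rational(-5, 7), K, Mul(Rational(1, 7), q)), -1))
Pow(Add(257978, Function('R')(579, -613)), -1) = Pow(Add(257978, Mul(7, Pow(Add(-5, 579, Mul(7, -613)), -1))), -1) = Pow(Add(257978, Mul(7, Pow(Add(-5, 579, -4291), -1))), -1) = Pow(Add(257978, Mul(7, Pow(-3717, -1))), -1) = Pow(Add(257978, Mul(7, Rational(-1, 3717))), -1) = Pow(Add(257978, Rational(-1, 531)), -1) = Pow(Rational(136986317, 531), -1) = Rational(531, 136986317)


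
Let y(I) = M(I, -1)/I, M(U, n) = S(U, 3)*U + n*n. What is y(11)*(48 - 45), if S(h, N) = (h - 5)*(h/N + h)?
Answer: 2907/11 ≈ 264.27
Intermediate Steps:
S(h, N) = (-5 + h)*(h + h/N)
M(U, n) = n² + U²*(-20 + 4*U)/3 (M(U, n) = (U*(-5 + U + 3*(-5 + U))/3)*U + n*n = (U*(⅓)*(-5 + U + (-15 + 3*U)))*U + n² = (U*(⅓)*(-20 + 4*U))*U + n² = (U*(-20 + 4*U)/3)*U + n² = U²*(-20 + 4*U)/3 + n² = n² + U²*(-20 + 4*U)/3)
y(I) = (1 + 4*I²*(-5 + I)/3)/I (y(I) = ((-1)² + 4*I²*(-5 + I)/3)/I = (1 + 4*I²*(-5 + I)/3)/I)
y(11)*(48 - 45) = ((⅓)*(3 + 4*11²*(-5 + 11))/11)*(48 - 45) = ((⅓)*(1/11)*(3 + 4*121*6))*3 = ((⅓)*(1/11)*(3 + 2904))*3 = ((⅓)*(1/11)*2907)*3 = (969/11)*3 = 2907/11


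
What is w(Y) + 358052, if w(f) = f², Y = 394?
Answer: 513288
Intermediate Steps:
w(Y) + 358052 = 394² + 358052 = 155236 + 358052 = 513288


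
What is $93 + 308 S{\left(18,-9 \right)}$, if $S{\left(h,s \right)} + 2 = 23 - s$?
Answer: $9333$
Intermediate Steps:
$S{\left(h,s \right)} = 21 - s$ ($S{\left(h,s \right)} = -2 - \left(-23 + s\right) = 21 - s$)
$93 + 308 S{\left(18,-9 \right)} = 93 + 308 \left(21 - -9\right) = 93 + 308 \left(21 + 9\right) = 93 + 308 \cdot 30 = 93 + 9240 = 9333$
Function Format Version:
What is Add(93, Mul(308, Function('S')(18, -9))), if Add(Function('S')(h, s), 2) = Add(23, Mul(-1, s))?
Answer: 9333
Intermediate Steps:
Function('S')(h, s) = Add(21, Mul(-1, s)) (Function('S')(h, s) = Add(-2, Add(23, Mul(-1, s))) = Add(21, Mul(-1, s)))
Add(93, Mul(308, Function('S')(18, -9))) = Add(93, Mul(308, Add(21, Mul(-1, -9)))) = Add(93, Mul(308, Add(21, 9))) = Add(93, Mul(308, 30)) = Add(93, 9240) = 9333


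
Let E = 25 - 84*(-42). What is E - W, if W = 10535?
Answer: -6982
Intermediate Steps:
E = 3553 (E = 25 + 3528 = 3553)
E - W = 3553 - 1*10535 = 3553 - 10535 = -6982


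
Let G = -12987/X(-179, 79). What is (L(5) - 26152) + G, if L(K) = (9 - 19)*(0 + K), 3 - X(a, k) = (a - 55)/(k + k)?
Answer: -3433827/118 ≈ -29100.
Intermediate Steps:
X(a, k) = 3 - (-55 + a)/(2*k) (X(a, k) = 3 - (a - 55)/(k + k) = 3 - (-55 + a)/(2*k))
G = -341991/118 (G = -12987*158/(55 - 1*(-179) + 6*79) = -12987*158/(55 + 179 + 474) = -12987/((1/2)*(1/79)*708) = -12987/354/79 = -12987*79/354 = -341991/118 ≈ -2898.2)
L(K) = -10*K
(L(5) - 26152) + G = (-10*5 - 26152) - 341991/118 = (-50 - 26152) - 341991/118 = -26202 - 341991/118 = -3433827/118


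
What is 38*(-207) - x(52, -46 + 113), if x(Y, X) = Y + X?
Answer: -7985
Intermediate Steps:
x(Y, X) = X + Y
38*(-207) - x(52, -46 + 113) = 38*(-207) - ((-46 + 113) + 52) = -7866 - (67 + 52) = -7866 - 1*119 = -7866 - 119 = -7985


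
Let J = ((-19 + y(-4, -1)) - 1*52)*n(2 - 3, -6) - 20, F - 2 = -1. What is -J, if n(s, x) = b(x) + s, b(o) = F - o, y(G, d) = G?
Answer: 470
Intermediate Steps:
F = 1 (F = 2 - 1 = 1)
b(o) = 1 - o
n(s, x) = 1 + s - x (n(s, x) = (1 - x) + s = 1 + s - x)
J = -470 (J = ((-19 - 4) - 1*52)*(1 + (2 - 3) - 1*(-6)) - 20 = (-23 - 52)*(1 - 1 + 6) - 20 = -75*6 - 20 = -450 - 20 = -470)
-J = -1*(-470) = 470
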